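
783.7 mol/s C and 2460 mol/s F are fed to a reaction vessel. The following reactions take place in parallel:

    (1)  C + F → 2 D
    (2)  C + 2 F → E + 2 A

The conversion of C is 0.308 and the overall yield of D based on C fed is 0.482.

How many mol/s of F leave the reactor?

2170 mol/s

Yield of D: 2ξ₁ / 783.7 = 0.482 → ξ₁ = 188.9 mol/s.
Conversion of C: 1ξ₁ + 1ξ₂ = 0.308 × 783.7 = 241.4 → ξ₂ = 52.51 mol/s.
Outlet amounts (n = n₀ + Σ ν·ξ):
  C: 783.7 − 1(188.9) − 1(52.51) = 542.3
  F: 2460 − 1(188.9) − 2(52.51) = 2166
  D: 0 + 2(188.9) = 377.7
  E: 0 + 1(52.51) = 52.51
  A: 0 + 2(52.51) = 105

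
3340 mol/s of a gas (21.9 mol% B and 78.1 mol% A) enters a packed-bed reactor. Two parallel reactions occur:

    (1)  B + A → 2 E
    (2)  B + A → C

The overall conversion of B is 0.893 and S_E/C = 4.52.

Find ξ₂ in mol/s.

ξ₂ = 200 mol/s

Conversion of B: B consumed = 0.893 × 731.5 = 653.2 mol/s = 1ξ₁ + 1ξ₂.
Selectivity: 2ξ₁ / (1ξ₂) = 4.52 → ξ₁ = 2.26 ξ₂.
Substitute: (1·2.26 + 1) ξ₂ = 653.2 → ξ₂ = 200.4 mol/s, ξ₁ = 452.8 mol/s.
Outlet amounts (n = n₀ + Σ ν·ξ):
  B: 731.5 − 1(452.8) − 1(200.4) = 78.27
  A: 2609 − 1(452.8) − 1(200.4) = 1955
  E: 0 + 2(452.8) = 905.7
  C: 0 + 1(200.4) = 200.4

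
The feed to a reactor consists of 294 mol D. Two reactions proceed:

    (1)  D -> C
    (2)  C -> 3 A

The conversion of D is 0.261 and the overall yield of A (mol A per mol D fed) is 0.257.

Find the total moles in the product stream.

Conversion of D: D consumed = 1ξ₁ = 0.261 × 294 → ξ₁ = 76.73 mol.
Yield of A: 3ξ₂ / 294 = 0.257 → ξ₂ = 25.19 mol.
Outlet amounts (n = n₀ + Σ ν·ξ):
  D: 294 − 1(76.73) = 217.3
  C: 0 + 1(76.73) − 1(25.19) = 51.55
  A: 0 + 3(25.19) = 75.56
Total out = 217.3 + 51.55 + 75.56 = 344.4 mol.

344 mol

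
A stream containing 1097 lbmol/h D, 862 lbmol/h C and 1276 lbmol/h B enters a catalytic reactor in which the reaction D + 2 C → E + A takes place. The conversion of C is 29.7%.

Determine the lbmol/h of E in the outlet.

128 lbmol/h

C reacted = 0.297 × 862 = 256 lbmol/h; ν_C = −2, so ξ = 256/2 = 128 lbmol/h.
Outlet amounts (n = n₀ + ν ξ):
  D: 1097 − 1(128) = 969
  C: 862 − 2(128) = 606
  E: 0 + 1(128) = 128
  A: 0 + 1(128) = 128
  B: 1276 (inert)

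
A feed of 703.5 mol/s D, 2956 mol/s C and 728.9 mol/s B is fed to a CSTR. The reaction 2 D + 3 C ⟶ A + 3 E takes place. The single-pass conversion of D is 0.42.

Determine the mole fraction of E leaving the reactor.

D reacted = 0.42 × 703.5 = 295.5 mol/s; ν_D = −2, so ξ = 295.5/2 = 147.7 mol/s.
Outlet amounts (n = n₀ + ν ξ):
  D: 703.5 − 2(147.7) = 408
  C: 2956 − 3(147.7) = 2513
  A: 0 + 1(147.7) = 147.7
  E: 0 + 3(147.7) = 443.2
  B: 728.9 (inert)
Total out = 4241 mol/s; y_E = 443.2 / 4241 = 0.1045.

0.105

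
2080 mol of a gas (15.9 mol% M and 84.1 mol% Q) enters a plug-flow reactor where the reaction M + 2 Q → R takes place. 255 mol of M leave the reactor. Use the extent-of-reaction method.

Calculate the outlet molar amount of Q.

1600 mol

For M: n = n₀ − 1ξ → 255 = 330.7 − 1ξ, giving ξ = 75.72 mol.
Outlet amounts (n = n₀ + ν ξ):
  M: 330.7 − 1(75.72) = 255
  Q: 1749 − 2(75.72) = 1598
  R: 0 + 1(75.72) = 75.72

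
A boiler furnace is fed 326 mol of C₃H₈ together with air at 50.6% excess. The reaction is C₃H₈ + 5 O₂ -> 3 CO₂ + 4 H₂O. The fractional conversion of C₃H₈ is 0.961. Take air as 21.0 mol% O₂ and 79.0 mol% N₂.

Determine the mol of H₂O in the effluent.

Stoichiometric O₂ = 5 × 326 = 1630 mol; O₂ fed = 1630 × 1.506 = 2455 mol.
N₂ fed = 2455 × 79/21 = 9235 mol.
Fuel reacted = 0.961 × 326 → ξ = 313.3 mol.
Outlet (n = n₀ + ν ξ):
  C₃H₈: 326 − 1(313.3) = 12.71
  O₂: 2455 − 5(313.3) = 888.4
  N₂: 9235 (inert)
  CO₂: 0 + 3(313.3) = 939.9
  H₂O: 0 + 4(313.3) = 1253

1250 mol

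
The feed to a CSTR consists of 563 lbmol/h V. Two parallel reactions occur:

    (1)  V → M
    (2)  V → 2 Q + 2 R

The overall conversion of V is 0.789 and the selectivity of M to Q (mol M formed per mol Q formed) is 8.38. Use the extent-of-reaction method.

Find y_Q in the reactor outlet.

Conversion of V: V consumed = 0.789 × 563 = 444.2 lbmol/h = 1ξ₁ + 1ξ₂.
Selectivity: 1ξ₁ / (2ξ₂) = 8.38 → ξ₁ = 16.76 ξ₂.
Substitute: (1·16.76 + 1) ξ₂ = 444.2 → ξ₂ = 25.01 lbmol/h, ξ₁ = 419.2 lbmol/h.
Outlet amounts (n = n₀ + Σ ν·ξ):
  V: 563 − 1(419.2) − 1(25.01) = 118.8
  M: 0 + 1(419.2) = 419.2
  Q: 0 + 2(25.01) = 50.02
  R: 0 + 2(25.01) = 50.02
Total out = 638 lbmol/h; y_Q = 50.02 / 638 = 0.0784.

0.0784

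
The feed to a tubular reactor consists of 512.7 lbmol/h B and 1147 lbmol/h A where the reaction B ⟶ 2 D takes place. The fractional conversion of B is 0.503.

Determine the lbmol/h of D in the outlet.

B reacted = 0.503 × 512.7 = 257.9 lbmol/h; ν_B = −1, so ξ = 257.9/1 = 257.9 lbmol/h.
Outlet amounts (n = n₀ + ν ξ):
  B: 512.7 − 1(257.9) = 254.8
  D: 0 + 2(257.9) = 515.8
  A: 1147 (inert)

516 lbmol/h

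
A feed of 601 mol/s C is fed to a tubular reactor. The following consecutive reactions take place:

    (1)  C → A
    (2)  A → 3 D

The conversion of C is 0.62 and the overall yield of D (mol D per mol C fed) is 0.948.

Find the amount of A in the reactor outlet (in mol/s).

183 mol/s

Conversion of C: C consumed = 1ξ₁ = 0.62 × 601 → ξ₁ = 372.6 mol/s.
Yield of D: 3ξ₂ / 601 = 0.948 → ξ₂ = 189.9 mol/s.
Outlet amounts (n = n₀ + Σ ν·ξ):
  C: 601 − 1(372.6) = 228.4
  A: 0 + 1(372.6) − 1(189.9) = 182.7
  D: 0 + 3(189.9) = 569.7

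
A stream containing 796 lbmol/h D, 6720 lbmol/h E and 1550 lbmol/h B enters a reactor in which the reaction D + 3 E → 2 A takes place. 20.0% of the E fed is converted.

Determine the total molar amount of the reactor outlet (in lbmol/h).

E reacted = 0.2 × 6720 = 1344 lbmol/h; ν_E = −3, so ξ = 1344/3 = 448 lbmol/h.
Outlet amounts (n = n₀ + ν ξ):
  D: 796 − 1(448) = 348
  E: 6720 − 3(448) = 5376
  A: 0 + 2(448) = 896
  B: 1550 (inert)
Total out = 348 + 5376 + 896 + 1550 = 8170 lbmol/h.

8170 lbmol/h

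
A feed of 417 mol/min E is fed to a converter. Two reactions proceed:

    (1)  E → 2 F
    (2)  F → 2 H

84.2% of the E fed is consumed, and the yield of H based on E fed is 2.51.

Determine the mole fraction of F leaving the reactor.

0.139

Conversion of E: E consumed = 1ξ₁ = 0.842 × 417 → ξ₁ = 351.1 mol/min.
Yield of H: 2ξ₂ / 417 = 2.51 → ξ₂ = 523.3 mol/min.
Outlet amounts (n = n₀ + Σ ν·ξ):
  E: 417 − 1(351.1) = 65.89
  F: 0 + 2(351.1) − 1(523.3) = 178.9
  H: 0 + 2(523.3) = 1047
Total out = 1291 mol/min; y_F = 178.9 / 1291 = 0.1385.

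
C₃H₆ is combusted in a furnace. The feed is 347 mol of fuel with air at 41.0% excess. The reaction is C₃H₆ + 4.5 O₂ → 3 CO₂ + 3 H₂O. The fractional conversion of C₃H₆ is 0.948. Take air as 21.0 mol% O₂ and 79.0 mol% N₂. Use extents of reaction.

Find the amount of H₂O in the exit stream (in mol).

Stoichiometric O₂ = 4.5 × 347 = 1562 mol; O₂ fed = 1562 × 1.410 = 2202 mol.
N₂ fed = 2202 × 79/21 = 8283 mol.
Fuel reacted = 0.948 × 347 → ξ = 329 mol.
Outlet (n = n₀ + ν ξ):
  C₃H₆: 347 − 1(329) = 18.04
  O₂: 2202 − 4.5(329) = 721.4
  N₂: 8283 (inert)
  CO₂: 0 + 3(329) = 986.9
  H₂O: 0 + 3(329) = 986.9

987 mol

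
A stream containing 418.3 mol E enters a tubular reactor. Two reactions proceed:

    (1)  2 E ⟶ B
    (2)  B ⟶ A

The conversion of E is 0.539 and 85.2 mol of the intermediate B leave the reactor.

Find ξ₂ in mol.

Conversion of E: E consumed = 2ξ₁ = 0.539 × 418.3 → ξ₁ = 112.7 mol.
B balance: n_B = 0 + 1ξ₁ − 1ξ₂ = 85.2 → ξ₂ = (1·112.7 − 85.2)/1 = 27.53 mol.
Outlet amounts (n = n₀ + Σ ν·ξ):
  E: 418.3 − 2(112.7) = 192.8
  B: 0 + 1(112.7) − 1(27.53) = 85.2
  A: 0 + 1(27.53) = 27.53

ξ₂ = 27.5 mol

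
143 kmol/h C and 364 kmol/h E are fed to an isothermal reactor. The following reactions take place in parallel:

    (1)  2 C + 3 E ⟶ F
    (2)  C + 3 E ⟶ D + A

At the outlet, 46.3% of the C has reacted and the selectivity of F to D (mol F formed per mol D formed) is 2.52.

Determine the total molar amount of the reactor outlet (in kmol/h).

Conversion of C: C consumed = 0.463 × 143 = 66.21 kmol/h = 2ξ₁ + 1ξ₂.
Selectivity: 1ξ₁ / (1ξ₂) = 2.52 → ξ₁ = 2.52 ξ₂.
Substitute: (2·2.52 + 1) ξ₂ = 66.21 → ξ₂ = 10.96 kmol/h, ξ₁ = 27.62 kmol/h.
Outlet amounts (n = n₀ + Σ ν·ξ):
  C: 143 − 2(27.62) − 1(10.96) = 76.79
  E: 364 − 3(27.62) − 3(10.96) = 248.2
  F: 0 + 1(27.62) = 27.62
  D: 0 + 1(10.96) = 10.96
  A: 0 + 1(10.96) = 10.96
Total out = 76.79 + 248.2 + 27.62 + 10.96 + 10.96 = 374.6 kmol/h.

375 kmol/h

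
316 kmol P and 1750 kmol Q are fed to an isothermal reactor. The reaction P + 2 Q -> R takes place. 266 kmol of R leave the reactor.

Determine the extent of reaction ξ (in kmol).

ξ = 266 kmol

For R: n = n₀ + 1ξ → 266 = 0 + 1ξ, giving ξ = 266 kmol.
Outlet amounts (n = n₀ + ν ξ):
  P: 316 − 1(266) = 50
  Q: 1750 − 2(266) = 1218
  R: 0 + 1(266) = 266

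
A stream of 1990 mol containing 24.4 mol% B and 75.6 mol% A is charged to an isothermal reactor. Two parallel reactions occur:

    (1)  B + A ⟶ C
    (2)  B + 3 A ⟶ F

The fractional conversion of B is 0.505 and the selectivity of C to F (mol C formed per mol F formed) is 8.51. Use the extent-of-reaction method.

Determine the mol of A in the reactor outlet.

1210 mol

Conversion of B: B consumed = 0.505 × 485.6 = 245.2 mol = 1ξ₁ + 1ξ₂.
Selectivity: 1ξ₁ / (1ξ₂) = 8.51 → ξ₁ = 8.51 ξ₂.
Substitute: (1·8.51 + 1) ξ₂ = 245.2 → ξ₂ = 25.78 mol, ξ₁ = 219.4 mol.
Outlet amounts (n = n₀ + Σ ν·ξ):
  B: 485.6 − 1(219.4) − 1(25.78) = 240.4
  A: 1504 − 1(219.4) − 3(25.78) = 1208
  C: 0 + 1(219.4) = 219.4
  F: 0 + 1(25.78) = 25.78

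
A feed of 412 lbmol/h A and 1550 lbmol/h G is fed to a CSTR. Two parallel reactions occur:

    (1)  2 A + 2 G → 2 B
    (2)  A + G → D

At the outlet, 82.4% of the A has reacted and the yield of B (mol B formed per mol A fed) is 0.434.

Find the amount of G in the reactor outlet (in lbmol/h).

1210 lbmol/h

Yield of B: 2ξ₁ / 412 = 0.434 → ξ₁ = 89.4 lbmol/h.
Conversion of A: 2ξ₁ + 1ξ₂ = 0.824 × 412 = 339.5 → ξ₂ = 160.7 lbmol/h.
Outlet amounts (n = n₀ + Σ ν·ξ):
  A: 412 − 2(89.4) − 1(160.7) = 72.51
  G: 1550 − 2(89.4) − 1(160.7) = 1211
  B: 0 + 2(89.4) = 178.8
  D: 0 + 1(160.7) = 160.7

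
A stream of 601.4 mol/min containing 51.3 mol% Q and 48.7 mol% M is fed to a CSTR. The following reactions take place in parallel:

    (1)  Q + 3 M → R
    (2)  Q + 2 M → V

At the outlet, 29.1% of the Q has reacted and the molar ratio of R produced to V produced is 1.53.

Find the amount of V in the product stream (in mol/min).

Conversion of Q: Q consumed = 0.291 × 308.5 = 89.78 mol/min = 1ξ₁ + 1ξ₂.
Selectivity: 1ξ₁ / (1ξ₂) = 1.53 → ξ₁ = 1.53 ξ₂.
Substitute: (1·1.53 + 1) ξ₂ = 89.78 → ξ₂ = 35.49 mol/min, ξ₁ = 54.29 mol/min.
Outlet amounts (n = n₀ + Σ ν·ξ):
  Q: 308.5 − 1(54.29) − 1(35.49) = 218.7
  M: 292.9 − 3(54.29) − 2(35.49) = 59.03
  R: 0 + 1(54.29) = 54.29
  V: 0 + 1(35.49) = 35.49

35.5 mol/min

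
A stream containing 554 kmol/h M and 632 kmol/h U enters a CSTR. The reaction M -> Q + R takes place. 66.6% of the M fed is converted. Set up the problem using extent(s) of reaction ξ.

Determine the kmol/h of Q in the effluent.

M reacted = 0.666 × 554 = 369 kmol/h; ν_M = −1, so ξ = 369/1 = 369 kmol/h.
Outlet amounts (n = n₀ + ν ξ):
  M: 554 − 1(369) = 185
  Q: 0 + 1(369) = 369
  R: 0 + 1(369) = 369
  U: 632 (inert)

369 kmol/h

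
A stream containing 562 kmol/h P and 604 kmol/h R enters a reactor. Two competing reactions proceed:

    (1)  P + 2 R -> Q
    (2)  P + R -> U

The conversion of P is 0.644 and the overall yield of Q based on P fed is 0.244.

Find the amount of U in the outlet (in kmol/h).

225 kmol/h

Yield of Q: 1ξ₁ / 562 = 0.244 → ξ₁ = 137.1 kmol/h.
Conversion of P: 1ξ₁ + 1ξ₂ = 0.644 × 562 = 361.9 → ξ₂ = 224.8 kmol/h.
Outlet amounts (n = n₀ + Σ ν·ξ):
  P: 562 − 1(137.1) − 1(224.8) = 200.1
  R: 604 − 2(137.1) − 1(224.8) = 104.9
  Q: 0 + 1(137.1) = 137.1
  U: 0 + 1(224.8) = 224.8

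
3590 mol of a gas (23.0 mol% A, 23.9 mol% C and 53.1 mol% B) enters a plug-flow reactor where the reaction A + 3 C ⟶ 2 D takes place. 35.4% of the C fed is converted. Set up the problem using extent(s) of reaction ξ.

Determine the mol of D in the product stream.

C reacted = 0.354 × 858 = 303.7 mol; ν_C = −3, so ξ = 303.7/3 = 101.2 mol.
Outlet amounts (n = n₀ + ν ξ):
  A: 825.7 − 1(101.2) = 724.5
  C: 858 − 3(101.2) = 554.3
  D: 0 + 2(101.2) = 202.5
  B: 1906 (inert)

202 mol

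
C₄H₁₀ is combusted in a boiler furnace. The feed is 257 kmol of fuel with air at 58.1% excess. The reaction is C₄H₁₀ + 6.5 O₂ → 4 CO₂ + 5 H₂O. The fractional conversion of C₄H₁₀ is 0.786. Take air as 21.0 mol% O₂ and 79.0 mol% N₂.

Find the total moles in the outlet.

Stoichiometric O₂ = 6.5 × 257 = 1670 kmol; O₂ fed = 1670 × 1.581 = 2641 kmol.
N₂ fed = 2641 × 79/21 = 9935 kmol.
Fuel reacted = 0.786 × 257 → ξ = 202 kmol.
Outlet (n = n₀ + ν ξ):
  C₄H₁₀: 257 − 1(202) = 55
  O₂: 2641 − 6.5(202) = 1328
  N₂: 9935 (inert)
  CO₂: 0 + 4(202) = 808
  H₂O: 0 + 5(202) = 1010
Total out = 55 + 1328 + 9935 + 808 + 1010 = 13140 kmol.

13100 kmol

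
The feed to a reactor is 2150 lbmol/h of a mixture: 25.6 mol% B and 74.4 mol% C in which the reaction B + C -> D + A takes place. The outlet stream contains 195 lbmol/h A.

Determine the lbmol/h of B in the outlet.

For A: n = n₀ + 1ξ → 195 = 0 + 1ξ, giving ξ = 195 lbmol/h.
Outlet amounts (n = n₀ + ν ξ):
  B: 550.4 − 1(195) = 355.4
  C: 1600 − 1(195) = 1405
  D: 0 + 1(195) = 195
  A: 0 + 1(195) = 195

355 lbmol/h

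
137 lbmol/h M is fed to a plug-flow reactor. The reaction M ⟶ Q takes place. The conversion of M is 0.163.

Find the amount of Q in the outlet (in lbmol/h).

22.3 lbmol/h

M reacted = 0.163 × 137 = 22.33 lbmol/h; ν_M = −1, so ξ = 22.33/1 = 22.33 lbmol/h.
Outlet amounts (n = n₀ + ν ξ):
  M: 137 − 1(22.33) = 114.7
  Q: 0 + 1(22.33) = 22.33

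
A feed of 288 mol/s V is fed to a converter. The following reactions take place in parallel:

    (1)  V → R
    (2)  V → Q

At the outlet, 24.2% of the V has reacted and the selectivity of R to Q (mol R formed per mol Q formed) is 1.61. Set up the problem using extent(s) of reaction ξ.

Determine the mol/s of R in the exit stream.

43 mol/s

Conversion of V: V consumed = 0.242 × 288 = 69.7 mol/s = 1ξ₁ + 1ξ₂.
Selectivity: 1ξ₁ / (1ξ₂) = 1.61 → ξ₁ = 1.61 ξ₂.
Substitute: (1·1.61 + 1) ξ₂ = 69.7 → ξ₂ = 26.7 mol/s, ξ₁ = 42.99 mol/s.
Outlet amounts (n = n₀ + Σ ν·ξ):
  V: 288 − 1(42.99) − 1(26.7) = 218.3
  R: 0 + 1(42.99) = 42.99
  Q: 0 + 1(26.7) = 26.7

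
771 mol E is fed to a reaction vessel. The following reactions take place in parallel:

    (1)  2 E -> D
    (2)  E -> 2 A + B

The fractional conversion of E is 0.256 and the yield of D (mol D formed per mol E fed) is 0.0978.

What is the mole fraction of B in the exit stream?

Yield of D: 1ξ₁ / 771 = 0.0978 → ξ₁ = 75.4 mol.
Conversion of E: 2ξ₁ + 1ξ₂ = 0.256 × 771 = 197.4 → ξ₂ = 46.57 mol.
Outlet amounts (n = n₀ + Σ ν·ξ):
  E: 771 − 2(75.4) − 1(46.57) = 573.6
  D: 0 + 1(75.4) = 75.4
  A: 0 + 2(46.57) = 93.14
  B: 0 + 1(46.57) = 46.57
Total out = 788.7 mol; y_B = 46.57 / 788.7 = 0.05904.

0.059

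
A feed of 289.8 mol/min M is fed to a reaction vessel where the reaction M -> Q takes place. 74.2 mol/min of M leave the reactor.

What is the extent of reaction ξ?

For M: n = n₀ − 1ξ → 74.2 = 289.8 − 1ξ, giving ξ = 215.6 mol/min.
Outlet amounts (n = n₀ + ν ξ):
  M: 289.8 − 1(215.6) = 74.2
  Q: 0 + 1(215.6) = 215.6

ξ = 216 mol/min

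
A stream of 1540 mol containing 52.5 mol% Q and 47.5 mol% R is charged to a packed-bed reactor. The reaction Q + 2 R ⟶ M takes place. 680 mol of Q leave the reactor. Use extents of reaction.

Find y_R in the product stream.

0.37

For Q: n = n₀ − 1ξ → 680 = 808.5 − 1ξ, giving ξ = 128.5 mol.
Outlet amounts (n = n₀ + ν ξ):
  Q: 808.5 − 1(128.5) = 680
  R: 731.5 − 2(128.5) = 474.5
  M: 0 + 1(128.5) = 128.5
Total out = 1283 mol; y_R = 474.5 / 1283 = 0.3698.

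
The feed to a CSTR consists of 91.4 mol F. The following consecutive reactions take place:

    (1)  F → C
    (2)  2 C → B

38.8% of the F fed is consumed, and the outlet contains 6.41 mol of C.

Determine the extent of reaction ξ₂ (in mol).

ξ₂ = 14.5 mol

Conversion of F: F consumed = 1ξ₁ = 0.388 × 91.4 → ξ₁ = 35.46 mol.
C balance: n_C = 0 + 1ξ₁ − 2ξ₂ = 6.41 → ξ₂ = (1·35.46 − 6.41)/2 = 14.53 mol.
Outlet amounts (n = n₀ + Σ ν·ξ):
  F: 91.4 − 1(35.46) = 55.94
  C: 0 + 1(35.46) − 2(14.53) = 6.41
  B: 0 + 1(14.53) = 14.53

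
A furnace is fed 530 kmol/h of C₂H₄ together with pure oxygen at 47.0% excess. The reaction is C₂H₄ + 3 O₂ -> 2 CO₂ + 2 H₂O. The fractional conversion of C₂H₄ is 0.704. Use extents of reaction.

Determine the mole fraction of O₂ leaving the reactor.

Stoichiometric O₂ = 3 × 530 = 1590 kmol/h; O₂ fed = 1590 × 1.470 = 2337 kmol/h.
Fuel reacted = 0.704 × 530 → ξ = 373.1 kmol/h.
Outlet (n = n₀ + ν ξ):
  C₂H₄: 530 − 1(373.1) = 156.9
  O₂: 2337 − 3(373.1) = 1218
  CO₂: 0 + 2(373.1) = 746.2
  H₂O: 0 + 2(373.1) = 746.2
Total out = 2867 kmol/h; y_O₂ = 1218 / 2867 = 0.4248.

0.425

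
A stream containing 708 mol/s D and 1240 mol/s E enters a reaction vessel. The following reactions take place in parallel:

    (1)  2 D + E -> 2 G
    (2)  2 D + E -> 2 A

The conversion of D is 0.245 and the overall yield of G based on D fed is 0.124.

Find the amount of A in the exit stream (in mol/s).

Yield of G: 2ξ₁ / 708 = 0.124 → ξ₁ = 43.9 mol/s.
Conversion of D: 2ξ₁ + 2ξ₂ = 0.245 × 708 = 173.5 → ξ₂ = 42.83 mol/s.
Outlet amounts (n = n₀ + Σ ν·ξ):
  D: 708 − 2(43.9) − 2(42.83) = 534.5
  E: 1240 − 1(43.9) − 1(42.83) = 1153
  G: 0 + 2(43.9) = 87.79
  A: 0 + 2(42.83) = 85.67

85.7 mol/s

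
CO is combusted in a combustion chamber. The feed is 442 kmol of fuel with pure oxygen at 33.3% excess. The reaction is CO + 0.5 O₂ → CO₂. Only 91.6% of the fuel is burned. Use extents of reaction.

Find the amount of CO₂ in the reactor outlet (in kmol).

405 kmol

Stoichiometric O₂ = 0.5 × 442 = 221 kmol; O₂ fed = 221 × 1.333 = 294.6 kmol.
Fuel reacted = 0.916 × 442 → ξ = 404.9 kmol.
Outlet (n = n₀ + ν ξ):
  CO: 442 − 1(404.9) = 37.13
  O₂: 294.6 − 0.5(404.9) = 92.16
  CO₂: 0 + 1(404.9) = 404.9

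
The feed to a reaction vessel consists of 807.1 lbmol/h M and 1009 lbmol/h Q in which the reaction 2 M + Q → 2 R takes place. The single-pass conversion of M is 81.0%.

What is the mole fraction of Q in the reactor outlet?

0.458

M reacted = 0.81 × 807.1 = 653.8 lbmol/h; ν_M = −2, so ξ = 653.8/2 = 326.9 lbmol/h.
Outlet amounts (n = n₀ + ν ξ):
  M: 807.1 − 2(326.9) = 153.3
  Q: 1009 − 1(326.9) = 682.1
  R: 0 + 2(326.9) = 653.8
Total out = 1489 lbmol/h; y_Q = 682.1 / 1489 = 0.458.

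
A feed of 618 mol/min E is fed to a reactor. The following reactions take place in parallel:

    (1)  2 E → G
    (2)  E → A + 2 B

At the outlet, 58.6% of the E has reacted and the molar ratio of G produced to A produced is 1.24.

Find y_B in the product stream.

Conversion of E: E consumed = 0.586 × 618 = 362.1 mol/min = 2ξ₁ + 1ξ₂.
Selectivity: 1ξ₁ / (1ξ₂) = 1.24 → ξ₁ = 1.24 ξ₂.
Substitute: (2·1.24 + 1) ξ₂ = 362.1 → ξ₂ = 104.1 mol/min, ξ₁ = 129 mol/min.
Outlet amounts (n = n₀ + Σ ν·ξ):
  E: 618 − 2(129) − 1(104.1) = 255.9
  G: 0 + 1(129) = 129
  A: 0 + 1(104.1) = 104.1
  B: 0 + 2(104.1) = 208.1
Total out = 697.1 mol/min; y_B = 208.1 / 697.1 = 0.2986.

0.299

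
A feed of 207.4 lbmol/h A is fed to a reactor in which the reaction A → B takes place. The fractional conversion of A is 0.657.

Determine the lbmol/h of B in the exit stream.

136 lbmol/h

A reacted = 0.657 × 207.4 = 136.3 lbmol/h; ν_A = −1, so ξ = 136.3/1 = 136.3 lbmol/h.
Outlet amounts (n = n₀ + ν ξ):
  A: 207.4 − 1(136.3) = 71.14
  B: 0 + 1(136.3) = 136.3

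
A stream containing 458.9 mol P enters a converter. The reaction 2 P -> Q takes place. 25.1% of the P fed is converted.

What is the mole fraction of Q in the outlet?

0.144

P reacted = 0.251 × 458.9 = 115.2 mol; ν_P = −2, so ξ = 115.2/2 = 57.59 mol.
Outlet amounts (n = n₀ + ν ξ):
  P: 458.9 − 2(57.59) = 343.7
  Q: 0 + 1(57.59) = 57.59
Total out = 401.3 mol; y_Q = 57.59 / 401.3 = 0.1435.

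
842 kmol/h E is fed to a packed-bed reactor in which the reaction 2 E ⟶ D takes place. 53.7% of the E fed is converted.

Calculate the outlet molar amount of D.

226 kmol/h

E reacted = 0.537 × 842 = 452.2 kmol/h; ν_E = −2, so ξ = 452.2/2 = 226.1 kmol/h.
Outlet amounts (n = n₀ + ν ξ):
  E: 842 − 2(226.1) = 389.8
  D: 0 + 1(226.1) = 226.1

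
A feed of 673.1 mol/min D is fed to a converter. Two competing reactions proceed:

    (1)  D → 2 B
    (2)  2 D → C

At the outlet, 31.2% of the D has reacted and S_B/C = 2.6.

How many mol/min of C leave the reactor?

Conversion of D: D consumed = 0.312 × 673.1 = 210 mol/min = 1ξ₁ + 2ξ₂.
Selectivity: 2ξ₁ / (1ξ₂) = 2.6 → ξ₁ = 1.3 ξ₂.
Substitute: (1·1.3 + 2) ξ₂ = 210 → ξ₂ = 63.64 mol/min, ξ₁ = 82.73 mol/min.
Outlet amounts (n = n₀ + Σ ν·ξ):
  D: 673.1 − 1(82.73) − 2(63.64) = 463.1
  B: 0 + 2(82.73) = 165.5
  C: 0 + 1(63.64) = 63.64

63.6 mol/min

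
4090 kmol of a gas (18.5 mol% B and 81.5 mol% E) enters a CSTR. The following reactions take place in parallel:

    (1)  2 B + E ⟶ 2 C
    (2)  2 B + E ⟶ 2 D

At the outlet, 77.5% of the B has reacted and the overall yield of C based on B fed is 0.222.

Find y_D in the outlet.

0.11

Yield of C: 2ξ₁ / 756.6 = 0.222 → ξ₁ = 83.99 kmol.
Conversion of B: 2ξ₁ + 2ξ₂ = 0.775 × 756.6 = 586.4 → ξ₂ = 209.2 kmol.
Outlet amounts (n = n₀ + Σ ν·ξ):
  B: 756.6 − 2(83.99) − 2(209.2) = 170.2
  E: 3333 − 1(83.99) − 1(209.2) = 3040
  C: 0 + 2(83.99) = 168
  D: 0 + 2(209.2) = 418.4
Total out = 3797 kmol; y_D = 418.4 / 3797 = 0.1102.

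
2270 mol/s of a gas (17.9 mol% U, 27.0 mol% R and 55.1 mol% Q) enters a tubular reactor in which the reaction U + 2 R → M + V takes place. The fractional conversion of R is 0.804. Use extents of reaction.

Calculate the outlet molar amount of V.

R reacted = 0.804 × 612.9 = 492.8 mol/s; ν_R = −2, so ξ = 492.8/2 = 246.4 mol/s.
Outlet amounts (n = n₀ + ν ξ):
  U: 406.3 − 1(246.4) = 159.9
  R: 612.9 − 2(246.4) = 120.1
  M: 0 + 1(246.4) = 246.4
  V: 0 + 1(246.4) = 246.4
  Q: 1251 (inert)

246 mol/s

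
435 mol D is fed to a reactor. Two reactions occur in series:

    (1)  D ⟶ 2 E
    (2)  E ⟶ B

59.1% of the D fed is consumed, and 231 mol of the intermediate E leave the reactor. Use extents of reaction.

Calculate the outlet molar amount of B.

283 mol

Conversion of D: D consumed = 1ξ₁ = 0.591 × 435 → ξ₁ = 257.1 mol.
E balance: n_E = 0 + 2ξ₁ − 1ξ₂ = 231 → ξ₂ = (2·257.1 − 231)/1 = 283.2 mol.
Outlet amounts (n = n₀ + Σ ν·ξ):
  D: 435 − 1(257.1) = 177.9
  E: 0 + 2(257.1) − 1(283.2) = 231
  B: 0 + 1(283.2) = 283.2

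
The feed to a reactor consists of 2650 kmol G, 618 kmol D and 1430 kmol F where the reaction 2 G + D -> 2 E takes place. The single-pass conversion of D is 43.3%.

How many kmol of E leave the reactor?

D reacted = 0.433 × 618 = 267.6 kmol; ν_D = −1, so ξ = 267.6/1 = 267.6 kmol.
Outlet amounts (n = n₀ + ν ξ):
  G: 2650 − 2(267.6) = 2115
  D: 618 − 1(267.6) = 350.4
  E: 0 + 2(267.6) = 535.2
  F: 1430 (inert)

535 kmol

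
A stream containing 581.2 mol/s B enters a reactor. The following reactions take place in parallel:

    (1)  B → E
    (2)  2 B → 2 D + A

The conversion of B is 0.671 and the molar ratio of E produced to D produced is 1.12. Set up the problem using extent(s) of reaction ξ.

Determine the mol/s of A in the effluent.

Conversion of B: B consumed = 0.671 × 581.2 = 390 mol/s = 1ξ₁ + 2ξ₂.
Selectivity: 1ξ₁ / (2ξ₂) = 1.12 → ξ₁ = 2.24 ξ₂.
Substitute: (1·2.24 + 2) ξ₂ = 390 → ξ₂ = 91.98 mol/s, ξ₁ = 206 mol/s.
Outlet amounts (n = n₀ + Σ ν·ξ):
  B: 581.2 − 1(206) − 2(91.98) = 191.2
  E: 0 + 1(206) = 206
  D: 0 + 2(91.98) = 184
  A: 0 + 1(91.98) = 91.98

92 mol/s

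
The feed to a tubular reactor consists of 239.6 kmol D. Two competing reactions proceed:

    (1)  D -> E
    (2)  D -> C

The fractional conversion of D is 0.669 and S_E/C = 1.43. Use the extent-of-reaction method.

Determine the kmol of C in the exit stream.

Conversion of D: D consumed = 0.669 × 239.6 = 160.3 kmol = 1ξ₁ + 1ξ₂.
Selectivity: 1ξ₁ / (1ξ₂) = 1.43 → ξ₁ = 1.43 ξ₂.
Substitute: (1·1.43 + 1) ξ₂ = 160.3 → ξ₂ = 65.96 kmol, ξ₁ = 94.33 kmol.
Outlet amounts (n = n₀ + Σ ν·ξ):
  D: 239.6 − 1(94.33) − 1(65.96) = 79.31
  E: 0 + 1(94.33) = 94.33
  C: 0 + 1(65.96) = 65.96

66 kmol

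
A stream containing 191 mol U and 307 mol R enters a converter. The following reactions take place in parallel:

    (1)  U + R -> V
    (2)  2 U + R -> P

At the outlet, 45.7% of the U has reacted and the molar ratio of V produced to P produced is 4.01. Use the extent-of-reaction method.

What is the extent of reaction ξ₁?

ξ₁ = 58.2 mol

Conversion of U: U consumed = 0.457 × 191 = 87.29 mol = 1ξ₁ + 2ξ₂.
Selectivity: 1ξ₁ / (1ξ₂) = 4.01 → ξ₁ = 4.01 ξ₂.
Substitute: (1·4.01 + 2) ξ₂ = 87.29 → ξ₂ = 14.52 mol, ξ₁ = 58.24 mol.
Outlet amounts (n = n₀ + Σ ν·ξ):
  U: 191 − 1(58.24) − 2(14.52) = 103.7
  R: 307 − 1(58.24) − 1(14.52) = 234.2
  V: 0 + 1(58.24) = 58.24
  P: 0 + 1(14.52) = 14.52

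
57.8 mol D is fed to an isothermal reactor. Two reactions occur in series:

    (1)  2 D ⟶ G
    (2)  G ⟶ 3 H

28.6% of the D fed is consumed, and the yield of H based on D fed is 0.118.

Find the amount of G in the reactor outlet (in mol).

Conversion of D: D consumed = 2ξ₁ = 0.286 × 57.8 → ξ₁ = 8.265 mol.
Yield of H: 3ξ₂ / 57.8 = 0.118 → ξ₂ = 2.273 mol.
Outlet amounts (n = n₀ + Σ ν·ξ):
  D: 57.8 − 2(8.265) = 41.27
  G: 0 + 1(8.265) − 1(2.273) = 5.992
  H: 0 + 3(2.273) = 6.82

5.99 mol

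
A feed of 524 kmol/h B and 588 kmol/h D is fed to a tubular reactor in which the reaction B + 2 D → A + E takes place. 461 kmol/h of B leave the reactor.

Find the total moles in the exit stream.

1050 kmol/h

For B: n = n₀ − 1ξ → 461 = 524 − 1ξ, giving ξ = 63 kmol/h.
Outlet amounts (n = n₀ + ν ξ):
  B: 524 − 1(63) = 461
  D: 588 − 2(63) = 462
  A: 0 + 1(63) = 63
  E: 0 + 1(63) = 63
Total out = 461 + 462 + 63 + 63 = 1049 kmol/h.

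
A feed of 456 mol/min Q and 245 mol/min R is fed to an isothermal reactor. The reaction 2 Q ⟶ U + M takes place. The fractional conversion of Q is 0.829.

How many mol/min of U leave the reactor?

189 mol/min

Q reacted = 0.829 × 456 = 378 mol/min; ν_Q = −2, so ξ = 378/2 = 189 mol/min.
Outlet amounts (n = n₀ + ν ξ):
  Q: 456 − 2(189) = 77.98
  U: 0 + 1(189) = 189
  M: 0 + 1(189) = 189
  R: 245 (inert)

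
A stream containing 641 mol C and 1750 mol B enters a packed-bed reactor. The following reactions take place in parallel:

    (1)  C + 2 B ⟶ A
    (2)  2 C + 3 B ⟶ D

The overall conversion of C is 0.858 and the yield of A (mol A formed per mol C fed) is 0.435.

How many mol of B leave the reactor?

Yield of A: 1ξ₁ / 641 = 0.435 → ξ₁ = 278.8 mol.
Conversion of C: 1ξ₁ + 2ξ₂ = 0.858 × 641 = 550 → ξ₂ = 135.6 mol.
Outlet amounts (n = n₀ + Σ ν·ξ):
  C: 641 − 1(278.8) − 2(135.6) = 91.02
  B: 1750 − 2(278.8) − 3(135.6) = 785.6
  A: 0 + 1(278.8) = 278.8
  D: 0 + 1(135.6) = 135.6

786 mol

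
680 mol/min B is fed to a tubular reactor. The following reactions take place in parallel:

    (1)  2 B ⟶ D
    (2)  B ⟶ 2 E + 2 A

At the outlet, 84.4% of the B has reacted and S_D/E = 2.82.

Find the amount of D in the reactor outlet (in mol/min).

264 mol/min

Conversion of B: B consumed = 0.844 × 680 = 573.9 mol/min = 2ξ₁ + 1ξ₂.
Selectivity: 1ξ₁ / (2ξ₂) = 2.82 → ξ₁ = 5.64 ξ₂.
Substitute: (2·5.64 + 1) ξ₂ = 573.9 → ξ₂ = 46.74 mol/min, ξ₁ = 263.6 mol/min.
Outlet amounts (n = n₀ + Σ ν·ξ):
  B: 680 − 2(263.6) − 1(46.74) = 106.1
  D: 0 + 1(263.6) = 263.6
  E: 0 + 2(46.74) = 93.47
  A: 0 + 2(46.74) = 93.47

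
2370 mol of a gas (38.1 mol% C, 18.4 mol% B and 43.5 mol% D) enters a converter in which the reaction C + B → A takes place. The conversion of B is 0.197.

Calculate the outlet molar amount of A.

B reacted = 0.197 × 436.1 = 85.91 mol; ν_B = −1, so ξ = 85.91/1 = 85.91 mol.
Outlet amounts (n = n₀ + ν ξ):
  C: 903 − 1(85.91) = 817.1
  B: 436.1 − 1(85.91) = 350.2
  A: 0 + 1(85.91) = 85.91
  D: 1031 (inert)

85.9 mol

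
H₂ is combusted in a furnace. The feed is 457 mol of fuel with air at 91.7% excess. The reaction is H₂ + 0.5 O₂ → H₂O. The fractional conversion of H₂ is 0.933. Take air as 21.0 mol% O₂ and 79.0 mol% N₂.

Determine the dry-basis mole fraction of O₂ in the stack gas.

Stoichiometric O₂ = 0.5 × 457 = 228.5 mol; O₂ fed = 228.5 × 1.917 = 438 mol.
N₂ fed = 438 × 79/21 = 1648 mol.
Fuel reacted = 0.933 × 457 → ξ = 426.4 mol.
Outlet (n = n₀ + ν ξ):
  H₂: 457 − 1(426.4) = 30.62
  O₂: 438 − 0.5(426.4) = 224.8
  N₂: 1648 (inert)
  H₂O: 0 + 1(426.4) = 426.4
Dry total = 1903 mol; y_O₂ (dry) = 224.8 / 1903 = 0.1181.

0.118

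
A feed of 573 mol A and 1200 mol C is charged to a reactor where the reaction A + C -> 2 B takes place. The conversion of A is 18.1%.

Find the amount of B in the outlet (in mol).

207 mol

A reacted = 0.181 × 573 = 103.7 mol; ν_A = −1, so ξ = 103.7/1 = 103.7 mol.
Outlet amounts (n = n₀ + ν ξ):
  A: 573 − 1(103.7) = 469.3
  C: 1200 − 1(103.7) = 1096
  B: 0 + 2(103.7) = 207.4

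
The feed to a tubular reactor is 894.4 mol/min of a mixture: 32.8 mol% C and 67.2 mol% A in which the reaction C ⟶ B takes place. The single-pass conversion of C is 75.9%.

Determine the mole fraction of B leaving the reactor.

0.249

C reacted = 0.759 × 293.4 = 222.7 mol/min; ν_C = −1, so ξ = 222.7/1 = 222.7 mol/min.
Outlet amounts (n = n₀ + ν ξ):
  C: 293.4 − 1(222.7) = 70.7
  B: 0 + 1(222.7) = 222.7
  A: 601 (inert)
Total out = 894.4 mol/min; y_B = 222.7 / 894.4 = 0.249.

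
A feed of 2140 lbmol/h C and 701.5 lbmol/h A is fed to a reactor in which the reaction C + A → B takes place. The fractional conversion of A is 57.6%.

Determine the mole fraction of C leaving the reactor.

A reacted = 0.576 × 701.5 = 404.1 lbmol/h; ν_A = −1, so ξ = 404.1/1 = 404.1 lbmol/h.
Outlet amounts (n = n₀ + ν ξ):
  C: 2140 − 1(404.1) = 1736
  A: 701.5 − 1(404.1) = 297.4
  B: 0 + 1(404.1) = 404.1
Total out = 2437 lbmol/h; y_C = 1736 / 2437 = 0.7122.

0.712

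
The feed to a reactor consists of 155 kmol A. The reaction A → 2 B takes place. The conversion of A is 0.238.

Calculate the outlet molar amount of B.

73.8 kmol

A reacted = 0.238 × 155 = 36.89 kmol; ν_A = −1, so ξ = 36.89/1 = 36.89 kmol.
Outlet amounts (n = n₀ + ν ξ):
  A: 155 − 1(36.89) = 118.1
  B: 0 + 2(36.89) = 73.78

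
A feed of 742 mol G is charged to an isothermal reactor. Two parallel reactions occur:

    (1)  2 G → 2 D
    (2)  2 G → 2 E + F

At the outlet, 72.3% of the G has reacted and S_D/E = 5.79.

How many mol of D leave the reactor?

Conversion of G: G consumed = 0.723 × 742 = 536.5 mol = 2ξ₁ + 2ξ₂.
Selectivity: 2ξ₁ / (2ξ₂) = 5.79 → ξ₁ = 5.79 ξ₂.
Substitute: (2·5.79 + 2) ξ₂ = 536.5 → ξ₂ = 39.5 mol, ξ₁ = 228.7 mol.
Outlet amounts (n = n₀ + Σ ν·ξ):
  G: 742 − 2(228.7) − 2(39.5) = 205.5
  D: 0 + 2(228.7) = 457.5
  E: 0 + 2(39.5) = 79.01
  F: 0 + 1(39.5) = 39.5

457 mol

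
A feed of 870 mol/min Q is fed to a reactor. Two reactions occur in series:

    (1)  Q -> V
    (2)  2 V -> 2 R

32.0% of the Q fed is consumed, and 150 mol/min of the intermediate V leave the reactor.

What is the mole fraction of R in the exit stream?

0.148

Conversion of Q: Q consumed = 1ξ₁ = 0.32 × 870 → ξ₁ = 278.4 mol/min.
V balance: n_V = 0 + 1ξ₁ − 2ξ₂ = 150 → ξ₂ = (1·278.4 − 150)/2 = 64.2 mol/min.
Outlet amounts (n = n₀ + Σ ν·ξ):
  Q: 870 − 1(278.4) = 591.6
  V: 0 + 1(278.4) − 2(64.2) = 150
  R: 0 + 2(64.2) = 128.4
Total out = 870 mol/min; y_R = 128.4 / 870 = 0.1476.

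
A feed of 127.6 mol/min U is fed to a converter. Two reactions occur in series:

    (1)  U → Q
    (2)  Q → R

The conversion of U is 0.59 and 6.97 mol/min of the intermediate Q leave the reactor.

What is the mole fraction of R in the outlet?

Conversion of U: U consumed = 1ξ₁ = 0.59 × 127.6 → ξ₁ = 75.28 mol/min.
Q balance: n_Q = 0 + 1ξ₁ − 1ξ₂ = 6.97 → ξ₂ = (1·75.28 − 6.97)/1 = 68.31 mol/min.
Outlet amounts (n = n₀ + Σ ν·ξ):
  U: 127.6 − 1(75.28) = 52.32
  Q: 0 + 1(75.28) − 1(68.31) = 6.97
  R: 0 + 1(68.31) = 68.31
Total out = 127.6 mol/min; y_R = 68.31 / 127.6 = 0.5354.

0.535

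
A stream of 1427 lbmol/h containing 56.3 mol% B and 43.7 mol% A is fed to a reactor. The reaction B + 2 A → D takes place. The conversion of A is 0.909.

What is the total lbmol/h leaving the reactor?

A reacted = 0.909 × 623.6 = 566.9 lbmol/h; ν_A = −2, so ξ = 566.9/2 = 283.4 lbmol/h.
Outlet amounts (n = n₀ + ν ξ):
  B: 803.4 − 1(283.4) = 520
  A: 623.6 − 2(283.4) = 56.75
  D: 0 + 1(283.4) = 283.4
Total out = 520 + 56.75 + 283.4 = 860.1 lbmol/h.

860 lbmol/h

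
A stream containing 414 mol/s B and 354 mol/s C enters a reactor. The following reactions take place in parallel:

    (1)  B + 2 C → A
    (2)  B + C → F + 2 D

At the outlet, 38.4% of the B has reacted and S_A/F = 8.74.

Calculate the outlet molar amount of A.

143 mol/s

Conversion of B: B consumed = 0.384 × 414 = 159 mol/s = 1ξ₁ + 1ξ₂.
Selectivity: 1ξ₁ / (1ξ₂) = 8.74 → ξ₁ = 8.74 ξ₂.
Substitute: (1·8.74 + 1) ξ₂ = 159 → ξ₂ = 16.32 mol/s, ξ₁ = 142.7 mol/s.
Outlet amounts (n = n₀ + Σ ν·ξ):
  B: 414 − 1(142.7) − 1(16.32) = 255
  C: 354 − 2(142.7) − 1(16.32) = 52.37
  A: 0 + 1(142.7) = 142.7
  F: 0 + 1(16.32) = 16.32
  D: 0 + 2(16.32) = 32.64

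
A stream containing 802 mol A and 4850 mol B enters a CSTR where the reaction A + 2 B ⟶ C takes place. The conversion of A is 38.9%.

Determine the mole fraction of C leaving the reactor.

A reacted = 0.389 × 802 = 312 mol; ν_A = −1, so ξ = 312/1 = 312 mol.
Outlet amounts (n = n₀ + ν ξ):
  A: 802 − 1(312) = 490
  B: 4850 − 2(312) = 4226
  C: 0 + 1(312) = 312
Total out = 5028 mol; y_C = 312 / 5028 = 0.06205.

0.062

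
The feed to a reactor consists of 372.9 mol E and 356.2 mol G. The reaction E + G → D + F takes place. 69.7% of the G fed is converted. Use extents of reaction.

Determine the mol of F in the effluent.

G reacted = 0.697 × 356.2 = 248.3 mol; ν_G = −1, so ξ = 248.3/1 = 248.3 mol.
Outlet amounts (n = n₀ + ν ξ):
  E: 372.9 − 1(248.3) = 124.6
  G: 356.2 − 1(248.3) = 107.9
  D: 0 + 1(248.3) = 248.3
  F: 0 + 1(248.3) = 248.3

248 mol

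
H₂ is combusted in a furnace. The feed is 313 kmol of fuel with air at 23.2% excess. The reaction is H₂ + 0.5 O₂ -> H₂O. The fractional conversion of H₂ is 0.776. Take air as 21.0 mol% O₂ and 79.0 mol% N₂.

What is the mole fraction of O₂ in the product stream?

Stoichiometric O₂ = 0.5 × 313 = 156.5 kmol; O₂ fed = 156.5 × 1.232 = 192.8 kmol.
N₂ fed = 192.8 × 79/21 = 725.3 kmol.
Fuel reacted = 0.776 × 313 → ξ = 242.9 kmol.
Outlet (n = n₀ + ν ξ):
  H₂: 313 − 1(242.9) = 70.11
  O₂: 192.8 − 0.5(242.9) = 71.36
  N₂: 725.3 (inert)
  H₂O: 0 + 1(242.9) = 242.9
Total out = 1110 kmol; y_O₂ = 71.36 / 1110 = 0.06431.

0.0643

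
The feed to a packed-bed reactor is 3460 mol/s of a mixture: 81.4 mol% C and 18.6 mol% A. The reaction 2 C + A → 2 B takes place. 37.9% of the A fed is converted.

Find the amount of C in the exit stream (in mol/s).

A reacted = 0.379 × 643.6 = 243.9 mol/s; ν_A = −1, so ξ = 243.9/1 = 243.9 mol/s.
Outlet amounts (n = n₀ + ν ξ):
  C: 2816 − 2(243.9) = 2329
  A: 643.6 − 1(243.9) = 399.7
  B: 0 + 2(243.9) = 487.8

2330 mol/s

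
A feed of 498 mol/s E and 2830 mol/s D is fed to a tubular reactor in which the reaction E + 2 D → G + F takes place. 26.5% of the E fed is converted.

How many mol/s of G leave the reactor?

E reacted = 0.265 × 498 = 132 mol/s; ν_E = −1, so ξ = 132/1 = 132 mol/s.
Outlet amounts (n = n₀ + ν ξ):
  E: 498 − 1(132) = 366
  D: 2830 − 2(132) = 2566
  G: 0 + 1(132) = 132
  F: 0 + 1(132) = 132

132 mol/s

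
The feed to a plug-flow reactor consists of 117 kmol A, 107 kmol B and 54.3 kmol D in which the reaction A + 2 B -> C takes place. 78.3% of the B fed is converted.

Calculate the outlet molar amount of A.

75.1 kmol

B reacted = 0.783 × 107 = 83.78 kmol; ν_B = −2, so ξ = 83.78/2 = 41.89 kmol.
Outlet amounts (n = n₀ + ν ξ):
  A: 117 − 1(41.89) = 75.11
  B: 107 − 2(41.89) = 23.22
  C: 0 + 1(41.89) = 41.89
  D: 54.3 (inert)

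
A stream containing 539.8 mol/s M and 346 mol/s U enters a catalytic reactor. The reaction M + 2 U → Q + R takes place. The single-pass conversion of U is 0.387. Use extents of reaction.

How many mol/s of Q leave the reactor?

U reacted = 0.387 × 346 = 133.9 mol/s; ν_U = −2, so ξ = 133.9/2 = 66.95 mol/s.
Outlet amounts (n = n₀ + ν ξ):
  M: 539.8 − 1(66.95) = 472.8
  U: 346 − 2(66.95) = 212.1
  Q: 0 + 1(66.95) = 66.95
  R: 0 + 1(66.95) = 66.95

67 mol/s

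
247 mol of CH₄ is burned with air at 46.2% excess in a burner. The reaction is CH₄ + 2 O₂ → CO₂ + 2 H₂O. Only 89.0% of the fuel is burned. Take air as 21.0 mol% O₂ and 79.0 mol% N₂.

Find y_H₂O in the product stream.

Stoichiometric O₂ = 2 × 247 = 494 mol; O₂ fed = 494 × 1.462 = 722.2 mol.
N₂ fed = 722.2 × 79/21 = 2717 mol.
Fuel reacted = 0.89 × 247 → ξ = 219.8 mol.
Outlet (n = n₀ + ν ξ):
  CH₄: 247 − 1(219.8) = 27.17
  O₂: 722.2 − 2(219.8) = 282.6
  N₂: 2717 (inert)
  CO₂: 0 + 1(219.8) = 219.8
  H₂O: 0 + 2(219.8) = 439.7
Total out = 3686 mol; y_H₂O = 439.7 / 3686 = 0.1193.

0.119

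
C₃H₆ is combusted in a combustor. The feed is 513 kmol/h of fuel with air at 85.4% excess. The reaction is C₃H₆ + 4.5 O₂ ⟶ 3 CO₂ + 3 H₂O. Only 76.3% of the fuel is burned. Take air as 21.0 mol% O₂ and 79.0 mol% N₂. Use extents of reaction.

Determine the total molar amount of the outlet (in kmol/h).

Stoichiometric O₂ = 4.5 × 513 = 2308 kmol/h; O₂ fed = 2308 × 1.854 = 4280 kmol/h.
N₂ fed = 4280 × 79/21 = 16100 kmol/h.
Fuel reacted = 0.763 × 513 → ξ = 391.4 kmol/h.
Outlet (n = n₀ + ν ξ):
  C₃H₆: 513 − 1(391.4) = 121.6
  O₂: 4280 − 4.5(391.4) = 2519
  N₂: 16100 (inert)
  CO₂: 0 + 3(391.4) = 1174
  H₂O: 0 + 3(391.4) = 1174
Total out = 121.6 + 2519 + 16100 + 1174 + 1174 = 21090 kmol/h.

21100 kmol/h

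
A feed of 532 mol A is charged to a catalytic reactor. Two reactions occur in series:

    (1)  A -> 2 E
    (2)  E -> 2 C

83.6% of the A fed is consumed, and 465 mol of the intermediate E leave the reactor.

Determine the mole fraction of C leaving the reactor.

0.606

Conversion of A: A consumed = 1ξ₁ = 0.836 × 532 → ξ₁ = 444.8 mol.
E balance: n_E = 0 + 2ξ₁ − 1ξ₂ = 465 → ξ₂ = (2·444.8 − 465)/1 = 424.5 mol.
Outlet amounts (n = n₀ + Σ ν·ξ):
  A: 532 − 1(444.8) = 87.25
  E: 0 + 2(444.8) − 1(424.5) = 465
  C: 0 + 2(424.5) = 849
Total out = 1401 mol; y_C = 849 / 1401 = 0.6059.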